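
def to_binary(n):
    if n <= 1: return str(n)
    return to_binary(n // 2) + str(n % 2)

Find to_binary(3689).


to_binary(3689) = to_binary(1844) + '1'
to_binary(1844) = to_binary(922) + '0'
to_binary(922) = to_binary(461) + '0'
to_binary(461) = to_binary(230) + '1'
to_binary(230) = to_binary(115) + '0'
to_binary(115) = to_binary(57) + '1'
to_binary(57) = to_binary(28) + '1'
to_binary(28) = to_binary(14) + '0'
to_binary(14) = to_binary(7) + '0'
to_binary(7) = to_binary(3) + '1'
to_binary(3) = to_binary(1) + '1'
to_binary(1) = '1'  (base case)
Concatenating: '1' + '1' + '1' + '0' + '0' + '1' + '1' + '0' + '1' + '0' + '0' + '1' = '111001101001'

111001101001


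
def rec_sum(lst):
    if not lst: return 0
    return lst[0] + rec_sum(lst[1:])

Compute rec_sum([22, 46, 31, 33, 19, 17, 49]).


rec_sum([22, 46, 31, 33, 19, 17, 49]) = 22 + rec_sum([46, 31, 33, 19, 17, 49])
rec_sum([46, 31, 33, 19, 17, 49]) = 46 + rec_sum([31, 33, 19, 17, 49])
rec_sum([31, 33, 19, 17, 49]) = 31 + rec_sum([33, 19, 17, 49])
rec_sum([33, 19, 17, 49]) = 33 + rec_sum([19, 17, 49])
rec_sum([19, 17, 49]) = 19 + rec_sum([17, 49])
rec_sum([17, 49]) = 17 + rec_sum([49])
rec_sum([49]) = 49 + rec_sum([])
rec_sum([]) = 0  (base case)
Total: 22 + 46 + 31 + 33 + 19 + 17 + 49 + 0 = 217

217


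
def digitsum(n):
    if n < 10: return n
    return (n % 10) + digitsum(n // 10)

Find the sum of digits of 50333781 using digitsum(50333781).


digitsum(50333781) = 1 + digitsum(5033378)
digitsum(5033378) = 8 + digitsum(503337)
digitsum(503337) = 7 + digitsum(50333)
digitsum(50333) = 3 + digitsum(5033)
digitsum(5033) = 3 + digitsum(503)
digitsum(503) = 3 + digitsum(50)
digitsum(50) = 0 + digitsum(5)
digitsum(5) = 5  (base case)
Total: 1 + 8 + 7 + 3 + 3 + 3 + 0 + 5 = 30

30


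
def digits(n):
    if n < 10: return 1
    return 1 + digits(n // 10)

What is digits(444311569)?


digits(444311569) = 1 + digits(44431156)
digits(44431156) = 1 + digits(4443115)
digits(4443115) = 1 + digits(444311)
digits(444311) = 1 + digits(44431)
digits(44431) = 1 + digits(4443)
digits(4443) = 1 + digits(444)
digits(444) = 1 + digits(44)
digits(44) = 1 + digits(4)
digits(4) = 1  (base case: 4 < 10)
Unwinding: 1 + 1 + 1 + 1 + 1 + 1 + 1 + 1 + 1 = 9

9


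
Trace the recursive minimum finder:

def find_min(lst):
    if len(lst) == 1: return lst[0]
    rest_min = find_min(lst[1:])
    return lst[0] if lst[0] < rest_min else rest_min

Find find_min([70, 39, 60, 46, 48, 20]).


find_min([70, 39, 60, 46, 48, 20]): compare 70 with find_min([39, 60, 46, 48, 20])
find_min([39, 60, 46, 48, 20]): compare 39 with find_min([60, 46, 48, 20])
find_min([60, 46, 48, 20]): compare 60 with find_min([46, 48, 20])
find_min([46, 48, 20]): compare 46 with find_min([48, 20])
find_min([48, 20]): compare 48 with find_min([20])
find_min([20]) = 20  (base case)
Compare 48 with 20 -> 20
Compare 46 with 20 -> 20
Compare 60 with 20 -> 20
Compare 39 with 20 -> 20
Compare 70 with 20 -> 20

20


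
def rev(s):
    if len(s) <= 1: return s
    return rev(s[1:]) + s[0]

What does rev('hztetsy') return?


rev('hztetsy') = rev('ztetsy') + 'h'
rev('ztetsy') = rev('tetsy') + 'z'
rev('tetsy') = rev('etsy') + 't'
rev('etsy') = rev('tsy') + 'e'
rev('tsy') = rev('sy') + 't'
rev('sy') = rev('y') + 's'
rev('y') = 'y'  (base case)
Concatenating: 'y' + 's' + 't' + 'e' + 't' + 'z' + 'h' = 'ystetzh'

ystetzh


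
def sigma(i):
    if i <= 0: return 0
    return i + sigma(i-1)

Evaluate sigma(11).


sigma(11)
= 11 + 10 + 9 + 8 + 7 + 6 + 5 + 4 + 3 + 2 + 1 + sigma(0)
= 11 + 10 + 9 + 8 + 7 + 6 + 5 + 4 + 3 + 2 + 1 + 0
= 66

66


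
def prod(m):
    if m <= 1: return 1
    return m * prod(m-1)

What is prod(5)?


prod(5)
= 5 * prod(4)
= 5 * 4 * prod(3)
= 5 * 4 * 3 * prod(2)
= 5 * 4 * 3 * 2 * prod(1)
= 5 * 4 * 3 * 2 * 1
= 120

120


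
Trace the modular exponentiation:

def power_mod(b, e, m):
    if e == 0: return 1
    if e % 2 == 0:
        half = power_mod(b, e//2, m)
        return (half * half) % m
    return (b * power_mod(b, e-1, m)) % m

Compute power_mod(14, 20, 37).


power_mod(14, 20, 37): e is even, compute power_mod(14, 10, 37)
  power_mod(14, 10, 37): e is even, compute power_mod(14, 5, 37)
    power_mod(14, 5, 37): e is odd, compute power_mod(14, 4, 37)
      power_mod(14, 4, 37): e is even, compute power_mod(14, 2, 37)
        power_mod(14, 2, 37): e is even, compute power_mod(14, 1, 37)
          power_mod(14, 1, 37): e is odd, compute power_mod(14, 0, 37)
          power_mod(14, 0, 37) = 1
          (14 * 1) % 37 = 14
        half=14, (14*14) % 37 = 11
      half=11, (11*11) % 37 = 10
    (14 * 10) % 37 = 29
  half=29, (29*29) % 37 = 27
half=27, (27*27) % 37 = 26

26


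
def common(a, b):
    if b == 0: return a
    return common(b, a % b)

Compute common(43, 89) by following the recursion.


common(43, 89) = common(89, 43)
common(89, 43) = common(43, 3)
common(43, 3) = common(3, 1)
common(3, 1) = common(1, 0)
common(1, 0) = 1  (base case)

1


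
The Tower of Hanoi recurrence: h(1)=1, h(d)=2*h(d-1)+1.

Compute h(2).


h(2) = 2 * h(1) + 1
h(1) = 1  (base case)
h(2) = 2 * 1 + 1 = 3

3


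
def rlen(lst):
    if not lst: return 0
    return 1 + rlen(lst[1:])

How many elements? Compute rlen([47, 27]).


rlen([47, 27]) = 1 + rlen([27])
rlen([27]) = 1 + rlen([])
rlen([]) = 0  (base case)
Unwinding: 1 + 1 + 0 = 2

2


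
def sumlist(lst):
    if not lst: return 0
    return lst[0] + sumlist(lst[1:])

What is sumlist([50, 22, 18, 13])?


sumlist([50, 22, 18, 13]) = 50 + sumlist([22, 18, 13])
sumlist([22, 18, 13]) = 22 + sumlist([18, 13])
sumlist([18, 13]) = 18 + sumlist([13])
sumlist([13]) = 13 + sumlist([])
sumlist([]) = 0  (base case)
Total: 50 + 22 + 18 + 13 + 0 = 103

103


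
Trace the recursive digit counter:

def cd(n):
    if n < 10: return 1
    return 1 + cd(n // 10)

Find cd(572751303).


cd(572751303) = 1 + cd(57275130)
cd(57275130) = 1 + cd(5727513)
cd(5727513) = 1 + cd(572751)
cd(572751) = 1 + cd(57275)
cd(57275) = 1 + cd(5727)
cd(5727) = 1 + cd(572)
cd(572) = 1 + cd(57)
cd(57) = 1 + cd(5)
cd(5) = 1  (base case: 5 < 10)
Unwinding: 1 + 1 + 1 + 1 + 1 + 1 + 1 + 1 + 1 = 9

9


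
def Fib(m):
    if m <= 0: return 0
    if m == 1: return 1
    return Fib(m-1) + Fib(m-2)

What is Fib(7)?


Computing Fib(7) bottom-up:
Fib(0) = 0
Fib(1) = 1
Fib(2) = Fib(1) + Fib(0) = 1 + 0 = 1
Fib(3) = Fib(2) + Fib(1) = 1 + 1 = 2
Fib(4) = Fib(3) + Fib(2) = 2 + 1 = 3
Fib(5) = Fib(4) + Fib(3) = 3 + 2 = 5
Fib(6) = Fib(5) + Fib(4) = 5 + 3 = 8
Fib(7) = Fib(6) + Fib(5) = 8 + 5 = 13

13


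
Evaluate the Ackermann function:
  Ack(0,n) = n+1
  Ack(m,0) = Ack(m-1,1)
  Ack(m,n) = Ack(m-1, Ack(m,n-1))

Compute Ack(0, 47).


Ack(0, 47) = 48
Result: Ack(0, 47) = 48

48


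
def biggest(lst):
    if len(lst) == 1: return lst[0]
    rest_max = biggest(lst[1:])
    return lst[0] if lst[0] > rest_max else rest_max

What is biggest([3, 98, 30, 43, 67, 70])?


biggest([3, 98, 30, 43, 67, 70]): compare 3 with biggest([98, 30, 43, 67, 70])
biggest([98, 30, 43, 67, 70]): compare 98 with biggest([30, 43, 67, 70])
biggest([30, 43, 67, 70]): compare 30 with biggest([43, 67, 70])
biggest([43, 67, 70]): compare 43 with biggest([67, 70])
biggest([67, 70]): compare 67 with biggest([70])
biggest([70]) = 70  (base case)
Compare 67 with 70 -> 70
Compare 43 with 70 -> 70
Compare 30 with 70 -> 70
Compare 98 with 70 -> 98
Compare 3 with 98 -> 98

98


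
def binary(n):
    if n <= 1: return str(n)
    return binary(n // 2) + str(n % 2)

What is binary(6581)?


binary(6581) = binary(3290) + '1'
binary(3290) = binary(1645) + '0'
binary(1645) = binary(822) + '1'
binary(822) = binary(411) + '0'
binary(411) = binary(205) + '1'
binary(205) = binary(102) + '1'
binary(102) = binary(51) + '0'
binary(51) = binary(25) + '1'
binary(25) = binary(12) + '1'
binary(12) = binary(6) + '0'
binary(6) = binary(3) + '0'
binary(3) = binary(1) + '1'
binary(1) = '1'  (base case)
Concatenating: '1' + '1' + '0' + '0' + '1' + '1' + '0' + '1' + '1' + '0' + '1' + '0' + '1' = '1100110110101'

1100110110101


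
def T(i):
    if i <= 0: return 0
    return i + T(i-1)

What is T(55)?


T(55)
= 55 + 54 + 53 + 52 + 51 + 50 + 49 + 48 + 47 + 46 + 45 + 44 + 43 + 42 + 41 + 40 + 39 + 38 + 37 + 36 + 35 + 34 + 33 + 32 + 31 + 30 + 29 + 28 + 27 + 26 + 25 + 24 + 23 + 22 + 21 + 20 + 19 + 18 + 17 + 16 + 15 + 14 + 13 + 12 + 11 + 10 + 9 + 8 + 7 + 6 + 5 + 4 + 3 + 2 + 1 + T(0)
= 55 + 54 + 53 + 52 + 51 + 50 + 49 + 48 + 47 + 46 + 45 + 44 + 43 + 42 + 41 + 40 + 39 + 38 + 37 + 36 + 35 + 34 + 33 + 32 + 31 + 30 + 29 + 28 + 27 + 26 + 25 + 24 + 23 + 22 + 21 + 20 + 19 + 18 + 17 + 16 + 15 + 14 + 13 + 12 + 11 + 10 + 9 + 8 + 7 + 6 + 5 + 4 + 3 + 2 + 1 + 0
= 1540

1540


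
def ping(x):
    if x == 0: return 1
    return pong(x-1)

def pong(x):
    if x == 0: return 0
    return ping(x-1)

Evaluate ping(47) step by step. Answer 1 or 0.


ping(47) = pong(46)
pong(46) = ping(45)
ping(45) = pong(44)
pong(44) = ping(43)
ping(43) = pong(42)
pong(42) = ping(41)
ping(41) = pong(40)
pong(40) = ping(39)
ping(39) = pong(38)
pong(38) = ping(37)
ping(37) = pong(36)
pong(36) = ping(35)
ping(35) = pong(34)
pong(34) = ping(33)
ping(33) = pong(32)
pong(32) = ping(31)
ping(31) = pong(30)
pong(30) = ping(29)
ping(29) = pong(28)
pong(28) = ping(27)
ping(27) = pong(26)
pong(26) = ping(25)
ping(25) = pong(24)
pong(24) = ping(23)
ping(23) = pong(22)
pong(22) = ping(21)
ping(21) = pong(20)
pong(20) = ping(19)
ping(19) = pong(18)
pong(18) = ping(17)
ping(17) = pong(16)
pong(16) = ping(15)
ping(15) = pong(14)
pong(14) = ping(13)
ping(13) = pong(12)
pong(12) = ping(11)
ping(11) = pong(10)
pong(10) = ping(9)
ping(9) = pong(8)
pong(8) = ping(7)
ping(7) = pong(6)
pong(6) = ping(5)
ping(5) = pong(4)
pong(4) = ping(3)
ping(3) = pong(2)
pong(2) = ping(1)
ping(1) = pong(0)
pong(0) = 0  (base case)
Result: 0

0


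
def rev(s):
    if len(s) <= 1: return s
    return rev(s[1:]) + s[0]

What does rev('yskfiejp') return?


rev('yskfiejp') = rev('skfiejp') + 'y'
rev('skfiejp') = rev('kfiejp') + 's'
rev('kfiejp') = rev('fiejp') + 'k'
rev('fiejp') = rev('iejp') + 'f'
rev('iejp') = rev('ejp') + 'i'
rev('ejp') = rev('jp') + 'e'
rev('jp') = rev('p') + 'j'
rev('p') = 'p'  (base case)
Concatenating: 'p' + 'j' + 'e' + 'i' + 'f' + 'k' + 's' + 'y' = 'pjeifksy'

pjeifksy


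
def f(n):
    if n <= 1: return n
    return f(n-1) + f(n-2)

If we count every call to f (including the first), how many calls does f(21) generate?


Let C(n) = total calls for f(n)
C(0) = 1, C(1) = 1
C(2) = 1 + C(1) + C(0) = 1 + 1 + 1 = 3
C(3) = 1 + C(2) + C(1) = 1 + 3 + 1 = 5
C(4) = 1 + C(3) + C(2) = 1 + 5 + 3 = 9
C(5) = 1 + C(4) + C(3) = 1 + 9 + 5 = 15
C(6) = 1 + C(5) + C(4) = 1 + 15 + 9 = 25
C(7) = 1 + C(6) + C(5) = 1 + 25 + 15 = 41
C(8) = 1 + C(7) + C(6) = 1 + 41 + 25 = 67
C(9) = 1 + C(8) + C(7) = 1 + 67 + 41 = 109
C(10) = 1 + C(9) + C(8) = 1 + 109 + 67 = 177
C(11) = 1 + C(10) + C(9) = 1 + 177 + 109 = 287
C(12) = 1 + C(11) + C(10) = 1 + 287 + 177 = 465
C(13) = 1 + C(12) + C(11) = 1 + 465 + 287 = 753
C(14) = 1 + C(13) + C(12) = 1 + 753 + 465 = 1219
C(15) = 1 + C(14) + C(13) = 1 + 1219 + 753 = 1973
C(16) = 1 + C(15) + C(14) = 1 + 1973 + 1219 = 3193
C(17) = 1 + C(16) + C(15) = 1 + 3193 + 1973 = 5167
C(18) = 1 + C(17) + C(16) = 1 + 5167 + 3193 = 8361
C(19) = 1 + C(18) + C(17) = 1 + 8361 + 5167 = 13529
C(20) = 1 + C(19) + C(18) = 1 + 13529 + 8361 = 21891
C(21) = 1 + C(20) + C(19) = 1 + 21891 + 13529 = 35421

35421


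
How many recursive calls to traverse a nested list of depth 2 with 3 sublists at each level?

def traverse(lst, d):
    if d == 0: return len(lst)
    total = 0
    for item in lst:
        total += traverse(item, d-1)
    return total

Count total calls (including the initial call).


At depth 0 (root): 1 call
At depth 1: each of 1 parents calls traverse on 3 children = 3 calls
At depth 2: each of 3 parents calls traverse on 3 children = 9 calls
Total: 1 + 3 + 9 = 13

13


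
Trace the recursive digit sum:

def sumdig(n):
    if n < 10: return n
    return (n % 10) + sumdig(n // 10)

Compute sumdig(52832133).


sumdig(52832133) = 3 + sumdig(5283213)
sumdig(5283213) = 3 + sumdig(528321)
sumdig(528321) = 1 + sumdig(52832)
sumdig(52832) = 2 + sumdig(5283)
sumdig(5283) = 3 + sumdig(528)
sumdig(528) = 8 + sumdig(52)
sumdig(52) = 2 + sumdig(5)
sumdig(5) = 5  (base case)
Total: 3 + 3 + 1 + 2 + 3 + 8 + 2 + 5 = 27

27


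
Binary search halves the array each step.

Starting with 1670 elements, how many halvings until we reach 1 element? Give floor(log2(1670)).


1670 / 2 = 835
835 / 2 = 417
417 / 2 = 208
208 / 2 = 104
104 / 2 = 52
52 / 2 = 26
26 / 2 = 13
13 / 2 = 6
6 / 2 = 3
3 / 2 = 1
Reached 1 after 10 halvings

10


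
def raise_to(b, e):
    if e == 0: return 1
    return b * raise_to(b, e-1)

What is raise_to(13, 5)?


raise_to(13, 5)
= 13 * raise_to(13, 4)
= 13 * 13 * raise_to(13, 3)
= 13 * 13 * 13 * raise_to(13, 2)
= 13 * 13 * 13 * 13 * raise_to(13, 1)
= 13 * 13 * 13 * 13 * 13 * raise_to(13, 0)
= 13 * 13 * 13 * 13 * 13 * 1
= 371293

371293


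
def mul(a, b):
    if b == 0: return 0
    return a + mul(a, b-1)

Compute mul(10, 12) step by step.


mul(10, 12) = 10 + mul(10, 11)
mul(10, 11) = 10 + mul(10, 10)
mul(10, 10) = 10 + mul(10, 9)
mul(10, 9) = 10 + mul(10, 8)
mul(10, 8) = 10 + mul(10, 7)
mul(10, 7) = 10 + mul(10, 6)
mul(10, 6) = 10 + mul(10, 5)
mul(10, 5) = 10 + mul(10, 4)
mul(10, 4) = 10 + mul(10, 3)
mul(10, 3) = 10 + mul(10, 2)
mul(10, 2) = 10 + mul(10, 1)
mul(10, 1) = 10 + mul(10, 0)
mul(10, 0) = 0  (base case)
Total: 10 + 10 + 10 + 10 + 10 + 10 + 10 + 10 + 10 + 10 + 10 + 10 + 0 = 120

120


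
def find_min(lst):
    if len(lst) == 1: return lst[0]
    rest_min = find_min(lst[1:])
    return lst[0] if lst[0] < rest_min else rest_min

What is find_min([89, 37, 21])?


find_min([89, 37, 21]): compare 89 with find_min([37, 21])
find_min([37, 21]): compare 37 with find_min([21])
find_min([21]) = 21  (base case)
Compare 37 with 21 -> 21
Compare 89 with 21 -> 21

21


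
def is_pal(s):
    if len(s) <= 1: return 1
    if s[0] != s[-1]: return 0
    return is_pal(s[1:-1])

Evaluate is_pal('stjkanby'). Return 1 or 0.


is_pal('stjkanby'): s[0]='s' != s[-1]='y' -> return 0
Result: 0 (not a palindrome)

0


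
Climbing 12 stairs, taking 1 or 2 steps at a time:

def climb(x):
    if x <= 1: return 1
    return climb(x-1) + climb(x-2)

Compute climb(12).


Building up from base cases:
climb(0) = 1
climb(1) = 1
climb(2) = climb(1) + climb(0) = 1 + 1 = 2
climb(3) = climb(2) + climb(1) = 2 + 1 = 3
climb(4) = climb(3) + climb(2) = 3 + 2 = 5
climb(5) = climb(4) + climb(3) = 5 + 3 = 8
climb(6) = climb(5) + climb(4) = 8 + 5 = 13
climb(7) = climb(6) + climb(5) = 13 + 8 = 21
climb(8) = climb(7) + climb(6) = 21 + 13 = 34
climb(9) = climb(8) + climb(7) = 34 + 21 = 55
climb(10) = climb(9) + climb(8) = 55 + 34 = 89
climb(11) = climb(10) + climb(9) = 89 + 55 = 144
climb(12) = climb(11) + climb(10) = 144 + 89 = 233

233


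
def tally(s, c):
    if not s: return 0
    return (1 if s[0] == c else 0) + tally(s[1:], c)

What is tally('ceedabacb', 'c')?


s[0]='c' == 'c' -> 1
s[0]='e' != 'c' -> 0
s[0]='e' != 'c' -> 0
s[0]='d' != 'c' -> 0
s[0]='a' != 'c' -> 0
s[0]='b' != 'c' -> 0
s[0]='a' != 'c' -> 0
s[0]='c' == 'c' -> 1
s[0]='b' != 'c' -> 0
Sum: 1 + 0 + 0 + 0 + 0 + 0 + 0 + 1 + 0 = 2

2


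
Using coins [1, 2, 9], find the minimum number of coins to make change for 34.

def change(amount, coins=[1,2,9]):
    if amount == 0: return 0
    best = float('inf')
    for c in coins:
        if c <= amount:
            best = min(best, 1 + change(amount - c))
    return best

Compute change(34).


Building up with DP:
change(0) = 0
change(1) = min(1+change(0)=1+0=1) = 1
change(2) = min(1+change(1)=1+1=2, 1+change(0)=1+0=1) = 1
change(3) = min(1+change(2)=1+1=2, 1+change(1)=1+1=2) = 2
change(4) = min(1+change(3)=1+2=3, 1+change(2)=1+1=2) = 2
change(5) = min(1+change(4)=1+2=3, 1+change(3)=1+2=3) = 3
change(6) = min(1+change(5)=1+3=4, 1+change(4)=1+2=3) = 3
change(7) = min(1+change(6)=1+3=4, 1+change(5)=1+3=4) = 4
change(8) = min(1+change(7)=1+4=5, 1+change(6)=1+3=4) = 4
change(9) = min(1+change(8)=1+4=5, 1+change(7)=1+4=5, 1+change(0)=1+0=1) = 1
change(10) = min(1+change(9)=1+1=2, 1+change(8)=1+4=5, 1+change(1)=1+1=2) = 2
change(11) = min(1+change(10)=1+2=3, 1+change(9)=1+1=2, 1+change(2)=1+1=2) = 2
change(12) = min(1+change(11)=1+2=3, 1+change(10)=1+2=3, 1+change(3)=1+2=3) = 3
change(13) = min(1+change(12)=1+3=4, 1+change(11)=1+2=3, 1+change(4)=1+2=3) = 3
change(14) = min(1+change(13)=1+3=4, 1+change(12)=1+3=4, 1+change(5)=1+3=4) = 4
change(15) = min(1+change(14)=1+4=5, 1+change(13)=1+3=4, 1+change(6)=1+3=4) = 4
change(16) = min(1+change(15)=1+4=5, 1+change(14)=1+4=5, 1+change(7)=1+4=5) = 5
change(17) = min(1+change(16)=1+5=6, 1+change(15)=1+4=5, 1+change(8)=1+4=5) = 5
change(18) = min(1+change(17)=1+5=6, 1+change(16)=1+5=6, 1+change(9)=1+1=2) = 2
change(19) = min(1+change(18)=1+2=3, 1+change(17)=1+5=6, 1+change(10)=1+2=3) = 3
change(20) = min(1+change(19)=1+3=4, 1+change(18)=1+2=3, 1+change(11)=1+2=3) = 3
change(21) = min(1+change(20)=1+3=4, 1+change(19)=1+3=4, 1+change(12)=1+3=4) = 4
change(22) = min(1+change(21)=1+4=5, 1+change(20)=1+3=4, 1+change(13)=1+3=4) = 4
change(23) = min(1+change(22)=1+4=5, 1+change(21)=1+4=5, 1+change(14)=1+4=5) = 5
change(24) = min(1+change(23)=1+5=6, 1+change(22)=1+4=5, 1+change(15)=1+4=5) = 5
change(25) = min(1+change(24)=1+5=6, 1+change(23)=1+5=6, 1+change(16)=1+5=6) = 6
change(26) = min(1+change(25)=1+6=7, 1+change(24)=1+5=6, 1+change(17)=1+5=6) = 6
change(27) = min(1+change(26)=1+6=7, 1+change(25)=1+6=7, 1+change(18)=1+2=3) = 3
change(28) = min(1+change(27)=1+3=4, 1+change(26)=1+6=7, 1+change(19)=1+3=4) = 4
change(29) = min(1+change(28)=1+4=5, 1+change(27)=1+3=4, 1+change(20)=1+3=4) = 4
change(30) = min(1+change(29)=1+4=5, 1+change(28)=1+4=5, 1+change(21)=1+4=5) = 5
change(31) = min(1+change(30)=1+5=6, 1+change(29)=1+4=5, 1+change(22)=1+4=5) = 5
change(32) = min(1+change(31)=1+5=6, 1+change(30)=1+5=6, 1+change(23)=1+5=6) = 6
change(33) = min(1+change(32)=1+6=7, 1+change(31)=1+5=6, 1+change(24)=1+5=6) = 6
change(34) = min(1+change(33)=1+6=7, 1+change(32)=1+6=7, 1+change(25)=1+6=7) = 7

7


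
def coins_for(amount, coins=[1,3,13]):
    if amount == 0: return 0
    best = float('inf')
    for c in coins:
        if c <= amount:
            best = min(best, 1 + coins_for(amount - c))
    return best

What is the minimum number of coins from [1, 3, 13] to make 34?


Building up with DP:
coins_for(0) = 0
coins_for(1) = min(1+coins_for(0)=1+0=1) = 1
coins_for(2) = min(1+coins_for(1)=1+1=2) = 2
coins_for(3) = min(1+coins_for(2)=1+2=3, 1+coins_for(0)=1+0=1) = 1
coins_for(4) = min(1+coins_for(3)=1+1=2, 1+coins_for(1)=1+1=2) = 2
coins_for(5) = min(1+coins_for(4)=1+2=3, 1+coins_for(2)=1+2=3) = 3
coins_for(6) = min(1+coins_for(5)=1+3=4, 1+coins_for(3)=1+1=2) = 2
coins_for(7) = min(1+coins_for(6)=1+2=3, 1+coins_for(4)=1+2=3) = 3
coins_for(8) = min(1+coins_for(7)=1+3=4, 1+coins_for(5)=1+3=4) = 4
coins_for(9) = min(1+coins_for(8)=1+4=5, 1+coins_for(6)=1+2=3) = 3
coins_for(10) = min(1+coins_for(9)=1+3=4, 1+coins_for(7)=1+3=4) = 4
coins_for(11) = min(1+coins_for(10)=1+4=5, 1+coins_for(8)=1+4=5) = 5
coins_for(12) = min(1+coins_for(11)=1+5=6, 1+coins_for(9)=1+3=4) = 4
coins_for(13) = min(1+coins_for(12)=1+4=5, 1+coins_for(10)=1+4=5, 1+coins_for(0)=1+0=1) = 1
coins_for(14) = min(1+coins_for(13)=1+1=2, 1+coins_for(11)=1+5=6, 1+coins_for(1)=1+1=2) = 2
coins_for(15) = min(1+coins_for(14)=1+2=3, 1+coins_for(12)=1+4=5, 1+coins_for(2)=1+2=3) = 3
coins_for(16) = min(1+coins_for(15)=1+3=4, 1+coins_for(13)=1+1=2, 1+coins_for(3)=1+1=2) = 2
coins_for(17) = min(1+coins_for(16)=1+2=3, 1+coins_for(14)=1+2=3, 1+coins_for(4)=1+2=3) = 3
coins_for(18) = min(1+coins_for(17)=1+3=4, 1+coins_for(15)=1+3=4, 1+coins_for(5)=1+3=4) = 4
coins_for(19) = min(1+coins_for(18)=1+4=5, 1+coins_for(16)=1+2=3, 1+coins_for(6)=1+2=3) = 3
coins_for(20) = min(1+coins_for(19)=1+3=4, 1+coins_for(17)=1+3=4, 1+coins_for(7)=1+3=4) = 4
coins_for(21) = min(1+coins_for(20)=1+4=5, 1+coins_for(18)=1+4=5, 1+coins_for(8)=1+4=5) = 5
coins_for(22) = min(1+coins_for(21)=1+5=6, 1+coins_for(19)=1+3=4, 1+coins_for(9)=1+3=4) = 4
coins_for(23) = min(1+coins_for(22)=1+4=5, 1+coins_for(20)=1+4=5, 1+coins_for(10)=1+4=5) = 5
coins_for(24) = min(1+coins_for(23)=1+5=6, 1+coins_for(21)=1+5=6, 1+coins_for(11)=1+5=6) = 6
coins_for(25) = min(1+coins_for(24)=1+6=7, 1+coins_for(22)=1+4=5, 1+coins_for(12)=1+4=5) = 5
coins_for(26) = min(1+coins_for(25)=1+5=6, 1+coins_for(23)=1+5=6, 1+coins_for(13)=1+1=2) = 2
coins_for(27) = min(1+coins_for(26)=1+2=3, 1+coins_for(24)=1+6=7, 1+coins_for(14)=1+2=3) = 3
coins_for(28) = min(1+coins_for(27)=1+3=4, 1+coins_for(25)=1+5=6, 1+coins_for(15)=1+3=4) = 4
coins_for(29) = min(1+coins_for(28)=1+4=5, 1+coins_for(26)=1+2=3, 1+coins_for(16)=1+2=3) = 3
coins_for(30) = min(1+coins_for(29)=1+3=4, 1+coins_for(27)=1+3=4, 1+coins_for(17)=1+3=4) = 4
coins_for(31) = min(1+coins_for(30)=1+4=5, 1+coins_for(28)=1+4=5, 1+coins_for(18)=1+4=5) = 5
coins_for(32) = min(1+coins_for(31)=1+5=6, 1+coins_for(29)=1+3=4, 1+coins_for(19)=1+3=4) = 4
coins_for(33) = min(1+coins_for(32)=1+4=5, 1+coins_for(30)=1+4=5, 1+coins_for(20)=1+4=5) = 5
coins_for(34) = min(1+coins_for(33)=1+5=6, 1+coins_for(31)=1+5=6, 1+coins_for(21)=1+5=6) = 6

6


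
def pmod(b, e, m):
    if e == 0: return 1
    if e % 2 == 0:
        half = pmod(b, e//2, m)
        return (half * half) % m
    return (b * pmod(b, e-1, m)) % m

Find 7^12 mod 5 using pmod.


pmod(7, 12, 5): e is even, compute pmod(7, 6, 5)
  pmod(7, 6, 5): e is even, compute pmod(7, 3, 5)
    pmod(7, 3, 5): e is odd, compute pmod(7, 2, 5)
      pmod(7, 2, 5): e is even, compute pmod(7, 1, 5)
        pmod(7, 1, 5): e is odd, compute pmod(7, 0, 5)
          pmod(7, 0, 5) = 1
        (7 * 1) % 5 = 2
      half=2, (2*2) % 5 = 4
    (7 * 4) % 5 = 3
  half=3, (3*3) % 5 = 4
half=4, (4*4) % 5 = 1

1


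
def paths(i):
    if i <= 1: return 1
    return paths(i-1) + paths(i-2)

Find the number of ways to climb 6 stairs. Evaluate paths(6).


Building up from base cases:
paths(0) = 1
paths(1) = 1
paths(2) = paths(1) + paths(0) = 1 + 1 = 2
paths(3) = paths(2) + paths(1) = 2 + 1 = 3
paths(4) = paths(3) + paths(2) = 3 + 2 = 5
paths(5) = paths(4) + paths(3) = 5 + 3 = 8
paths(6) = paths(5) + paths(4) = 8 + 5 = 13

13


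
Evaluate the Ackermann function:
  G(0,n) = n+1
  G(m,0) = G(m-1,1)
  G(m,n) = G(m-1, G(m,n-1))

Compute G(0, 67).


G(0, 67) = 68
Result: G(0, 67) = 68

68


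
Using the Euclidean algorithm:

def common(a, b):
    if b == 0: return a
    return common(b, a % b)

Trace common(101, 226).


common(101, 226) = common(226, 101)
common(226, 101) = common(101, 24)
common(101, 24) = common(24, 5)
common(24, 5) = common(5, 4)
common(5, 4) = common(4, 1)
common(4, 1) = common(1, 0)
common(1, 0) = 1  (base case)

1


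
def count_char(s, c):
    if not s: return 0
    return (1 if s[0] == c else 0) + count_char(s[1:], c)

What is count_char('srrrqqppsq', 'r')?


s[0]='s' != 'r' -> 0
s[0]='r' == 'r' -> 1
s[0]='r' == 'r' -> 1
s[0]='r' == 'r' -> 1
s[0]='q' != 'r' -> 0
s[0]='q' != 'r' -> 0
s[0]='p' != 'r' -> 0
s[0]='p' != 'r' -> 0
s[0]='s' != 'r' -> 0
s[0]='q' != 'r' -> 0
Sum: 0 + 1 + 1 + 1 + 0 + 0 + 0 + 0 + 0 + 0 = 3

3


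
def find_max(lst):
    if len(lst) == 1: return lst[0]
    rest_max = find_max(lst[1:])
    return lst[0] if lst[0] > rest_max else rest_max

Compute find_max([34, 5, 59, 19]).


find_max([34, 5, 59, 19]): compare 34 with find_max([5, 59, 19])
find_max([5, 59, 19]): compare 5 with find_max([59, 19])
find_max([59, 19]): compare 59 with find_max([19])
find_max([19]) = 19  (base case)
Compare 59 with 19 -> 59
Compare 5 with 59 -> 59
Compare 34 with 59 -> 59

59


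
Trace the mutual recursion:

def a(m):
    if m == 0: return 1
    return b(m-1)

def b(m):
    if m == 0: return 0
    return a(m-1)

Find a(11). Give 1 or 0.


a(11) = b(10)
b(10) = a(9)
a(9) = b(8)
b(8) = a(7)
a(7) = b(6)
b(6) = a(5)
a(5) = b(4)
b(4) = a(3)
a(3) = b(2)
b(2) = a(1)
a(1) = b(0)
b(0) = 0  (base case)
Result: 0

0


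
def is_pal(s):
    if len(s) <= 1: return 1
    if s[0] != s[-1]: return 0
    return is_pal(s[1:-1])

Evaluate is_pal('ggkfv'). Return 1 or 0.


is_pal('ggkfv'): s[0]='g' != s[-1]='v' -> return 0
Result: 0 (not a palindrome)

0


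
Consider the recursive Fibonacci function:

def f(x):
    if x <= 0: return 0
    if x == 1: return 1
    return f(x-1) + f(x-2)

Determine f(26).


Computing f(26) bottom-up:
f(0) = 0
f(1) = 1
f(2) = f(1) + f(0) = 1 + 0 = 1
f(3) = f(2) + f(1) = 1 + 1 = 2
f(4) = f(3) + f(2) = 2 + 1 = 3
f(5) = f(4) + f(3) = 3 + 2 = 5
f(6) = f(5) + f(4) = 5 + 3 = 8
f(7) = f(6) + f(5) = 8 + 5 = 13
f(8) = f(7) + f(6) = 13 + 8 = 21
f(9) = f(8) + f(7) = 21 + 13 = 34
f(10) = f(9) + f(8) = 34 + 21 = 55
f(11) = f(10) + f(9) = 55 + 34 = 89
f(12) = f(11) + f(10) = 89 + 55 = 144
f(13) = f(12) + f(11) = 144 + 89 = 233
f(14) = f(13) + f(12) = 233 + 144 = 377
f(15) = f(14) + f(13) = 377 + 233 = 610
f(16) = f(15) + f(14) = 610 + 377 = 987
f(17) = f(16) + f(15) = 987 + 610 = 1597
f(18) = f(17) + f(16) = 1597 + 987 = 2584
f(19) = f(18) + f(17) = 2584 + 1597 = 4181
f(20) = f(19) + f(18) = 4181 + 2584 = 6765
f(21) = f(20) + f(19) = 6765 + 4181 = 10946
f(22) = f(21) + f(20) = 10946 + 6765 = 17711
f(23) = f(22) + f(21) = 17711 + 10946 = 28657
f(24) = f(23) + f(22) = 28657 + 17711 = 46368
f(25) = f(24) + f(23) = 46368 + 28657 = 75025
f(26) = f(25) + f(24) = 75025 + 46368 = 121393

121393


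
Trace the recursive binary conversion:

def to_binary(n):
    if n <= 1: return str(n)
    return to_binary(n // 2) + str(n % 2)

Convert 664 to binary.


to_binary(664) = to_binary(332) + '0'
to_binary(332) = to_binary(166) + '0'
to_binary(166) = to_binary(83) + '0'
to_binary(83) = to_binary(41) + '1'
to_binary(41) = to_binary(20) + '1'
to_binary(20) = to_binary(10) + '0'
to_binary(10) = to_binary(5) + '0'
to_binary(5) = to_binary(2) + '1'
to_binary(2) = to_binary(1) + '0'
to_binary(1) = '1'  (base case)
Concatenating: '1' + '0' + '1' + '0' + '0' + '1' + '1' + '0' + '0' + '0' = '1010011000'

1010011000


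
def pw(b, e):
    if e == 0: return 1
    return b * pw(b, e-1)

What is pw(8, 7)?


pw(8, 7)
= 8 * pw(8, 6)
= 8 * 8 * pw(8, 5)
= 8 * 8 * 8 * pw(8, 4)
= 8 * 8 * 8 * 8 * pw(8, 3)
= 8 * 8 * 8 * 8 * 8 * pw(8, 2)
= 8 * 8 * 8 * 8 * 8 * 8 * pw(8, 1)
= 8 * 8 * 8 * 8 * 8 * 8 * 8 * pw(8, 0)
= 8 * 8 * 8 * 8 * 8 * 8 * 8 * 1
= 2097152

2097152


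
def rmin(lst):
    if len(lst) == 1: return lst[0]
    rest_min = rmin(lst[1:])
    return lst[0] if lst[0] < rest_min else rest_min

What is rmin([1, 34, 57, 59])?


rmin([1, 34, 57, 59]): compare 1 with rmin([34, 57, 59])
rmin([34, 57, 59]): compare 34 with rmin([57, 59])
rmin([57, 59]): compare 57 with rmin([59])
rmin([59]) = 59  (base case)
Compare 57 with 59 -> 57
Compare 34 with 57 -> 34
Compare 1 with 34 -> 1

1


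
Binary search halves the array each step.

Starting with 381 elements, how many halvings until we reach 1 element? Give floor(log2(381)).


381 / 2 = 190
190 / 2 = 95
95 / 2 = 47
47 / 2 = 23
23 / 2 = 11
11 / 2 = 5
5 / 2 = 2
2 / 2 = 1
Reached 1 after 8 halvings

8


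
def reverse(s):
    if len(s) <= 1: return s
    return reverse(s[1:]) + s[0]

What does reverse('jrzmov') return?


reverse('jrzmov') = reverse('rzmov') + 'j'
reverse('rzmov') = reverse('zmov') + 'r'
reverse('zmov') = reverse('mov') + 'z'
reverse('mov') = reverse('ov') + 'm'
reverse('ov') = reverse('v') + 'o'
reverse('v') = 'v'  (base case)
Concatenating: 'v' + 'o' + 'm' + 'z' + 'r' + 'j' = 'vomzrj'

vomzrj


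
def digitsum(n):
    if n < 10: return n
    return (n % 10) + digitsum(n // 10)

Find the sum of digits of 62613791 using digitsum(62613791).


digitsum(62613791) = 1 + digitsum(6261379)
digitsum(6261379) = 9 + digitsum(626137)
digitsum(626137) = 7 + digitsum(62613)
digitsum(62613) = 3 + digitsum(6261)
digitsum(6261) = 1 + digitsum(626)
digitsum(626) = 6 + digitsum(62)
digitsum(62) = 2 + digitsum(6)
digitsum(6) = 6  (base case)
Total: 1 + 9 + 7 + 3 + 1 + 6 + 2 + 6 = 35

35


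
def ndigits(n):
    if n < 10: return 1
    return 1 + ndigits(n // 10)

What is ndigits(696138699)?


ndigits(696138699) = 1 + ndigits(69613869)
ndigits(69613869) = 1 + ndigits(6961386)
ndigits(6961386) = 1 + ndigits(696138)
ndigits(696138) = 1 + ndigits(69613)
ndigits(69613) = 1 + ndigits(6961)
ndigits(6961) = 1 + ndigits(696)
ndigits(696) = 1 + ndigits(69)
ndigits(69) = 1 + ndigits(6)
ndigits(6) = 1  (base case: 6 < 10)
Unwinding: 1 + 1 + 1 + 1 + 1 + 1 + 1 + 1 + 1 = 9

9


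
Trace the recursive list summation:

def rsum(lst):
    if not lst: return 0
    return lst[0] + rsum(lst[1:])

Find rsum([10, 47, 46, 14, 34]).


rsum([10, 47, 46, 14, 34]) = 10 + rsum([47, 46, 14, 34])
rsum([47, 46, 14, 34]) = 47 + rsum([46, 14, 34])
rsum([46, 14, 34]) = 46 + rsum([14, 34])
rsum([14, 34]) = 14 + rsum([34])
rsum([34]) = 34 + rsum([])
rsum([]) = 0  (base case)
Total: 10 + 47 + 46 + 14 + 34 + 0 = 151

151


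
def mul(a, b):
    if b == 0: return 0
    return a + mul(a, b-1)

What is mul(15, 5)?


mul(15, 5) = 15 + mul(15, 4)
mul(15, 4) = 15 + mul(15, 3)
mul(15, 3) = 15 + mul(15, 2)
mul(15, 2) = 15 + mul(15, 1)
mul(15, 1) = 15 + mul(15, 0)
mul(15, 0) = 0  (base case)
Total: 15 + 15 + 15 + 15 + 15 + 0 = 75

75


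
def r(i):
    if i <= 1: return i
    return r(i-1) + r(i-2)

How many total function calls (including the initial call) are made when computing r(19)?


Let C(n) = total calls for r(n)
C(0) = 1, C(1) = 1
C(2) = 1 + C(1) + C(0) = 1 + 1 + 1 = 3
C(3) = 1 + C(2) + C(1) = 1 + 3 + 1 = 5
C(4) = 1 + C(3) + C(2) = 1 + 5 + 3 = 9
C(5) = 1 + C(4) + C(3) = 1 + 9 + 5 = 15
C(6) = 1 + C(5) + C(4) = 1 + 15 + 9 = 25
C(7) = 1 + C(6) + C(5) = 1 + 25 + 15 = 41
C(8) = 1 + C(7) + C(6) = 1 + 41 + 25 = 67
C(9) = 1 + C(8) + C(7) = 1 + 67 + 41 = 109
C(10) = 1 + C(9) + C(8) = 1 + 109 + 67 = 177
C(11) = 1 + C(10) + C(9) = 1 + 177 + 109 = 287
C(12) = 1 + C(11) + C(10) = 1 + 287 + 177 = 465
C(13) = 1 + C(12) + C(11) = 1 + 465 + 287 = 753
C(14) = 1 + C(13) + C(12) = 1 + 753 + 465 = 1219
C(15) = 1 + C(14) + C(13) = 1 + 1219 + 753 = 1973
C(16) = 1 + C(15) + C(14) = 1 + 1973 + 1219 = 3193
C(17) = 1 + C(16) + C(15) = 1 + 3193 + 1973 = 5167
C(18) = 1 + C(17) + C(16) = 1 + 5167 + 3193 = 8361
C(19) = 1 + C(18) + C(17) = 1 + 8361 + 5167 = 13529

13529


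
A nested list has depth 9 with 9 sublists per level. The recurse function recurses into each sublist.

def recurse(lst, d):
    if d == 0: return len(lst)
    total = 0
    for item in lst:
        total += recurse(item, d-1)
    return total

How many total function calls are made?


At depth 0 (root): 1 call
At depth 1: each of 1 parents calls recurse on 9 children = 9 calls
At depth 2: each of 9 parents calls recurse on 9 children = 81 calls
At depth 3: each of 81 parents calls recurse on 9 children = 729 calls
At depth 4: each of 729 parents calls recurse on 9 children = 6561 calls
At depth 5: each of 6561 parents calls recurse on 9 children = 59049 calls
At depth 6: each of 59049 parents calls recurse on 9 children = 531441 calls
At depth 7: each of 531441 parents calls recurse on 9 children = 4782969 calls
At depth 8: each of 4782969 parents calls recurse on 9 children = 43046721 calls
At depth 9: each of 43046721 parents calls recurse on 9 children = 387420489 calls
Total: 1 + 9 + 81 + 729 + 6561 + 59049 + 531441 + 4782969 + 43046721 + 387420489 = 435848050

435848050


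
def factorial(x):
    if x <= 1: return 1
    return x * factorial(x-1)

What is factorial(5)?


factorial(5)
= 5 * factorial(4)
= 5 * 4 * factorial(3)
= 5 * 4 * 3 * factorial(2)
= 5 * 4 * 3 * 2 * factorial(1)
= 5 * 4 * 3 * 2 * 1
= 120

120


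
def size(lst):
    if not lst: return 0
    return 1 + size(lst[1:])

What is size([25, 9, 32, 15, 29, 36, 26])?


size([25, 9, 32, 15, 29, 36, 26]) = 1 + size([9, 32, 15, 29, 36, 26])
size([9, 32, 15, 29, 36, 26]) = 1 + size([32, 15, 29, 36, 26])
size([32, 15, 29, 36, 26]) = 1 + size([15, 29, 36, 26])
size([15, 29, 36, 26]) = 1 + size([29, 36, 26])
size([29, 36, 26]) = 1 + size([36, 26])
size([36, 26]) = 1 + size([26])
size([26]) = 1 + size([])
size([]) = 0  (base case)
Unwinding: 1 + 1 + 1 + 1 + 1 + 1 + 1 + 0 = 7

7


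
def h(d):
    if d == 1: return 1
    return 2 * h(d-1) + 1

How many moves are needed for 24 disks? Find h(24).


h(24) = 2 * h(23) + 1
h(23) = 2 * h(22) + 1
h(22) = 2 * h(21) + 1
h(21) = 2 * h(20) + 1
h(20) = 2 * h(19) + 1
h(19) = 2 * h(18) + 1
h(18) = 2 * h(17) + 1
h(17) = 2 * h(16) + 1
h(16) = 2 * h(15) + 1
h(15) = 2 * h(14) + 1
h(14) = 2 * h(13) + 1
h(13) = 2 * h(12) + 1
h(12) = 2 * h(11) + 1
h(11) = 2 * h(10) + 1
h(10) = 2 * h(9) + 1
h(9) = 2 * h(8) + 1
h(8) = 2 * h(7) + 1
h(7) = 2 * h(6) + 1
h(6) = 2 * h(5) + 1
h(5) = 2 * h(4) + 1
h(4) = 2 * h(3) + 1
h(3) = 2 * h(2) + 1
h(2) = 2 * h(1) + 1
h(1) = 1  (base case)
h(2) = 2 * 1 + 1 = 3
h(3) = 2 * 3 + 1 = 7
h(4) = 2 * 7 + 1 = 15
h(5) = 2 * 15 + 1 = 31
h(6) = 2 * 31 + 1 = 63
h(7) = 2 * 63 + 1 = 127
h(8) = 2 * 127 + 1 = 255
h(9) = 2 * 255 + 1 = 511
h(10) = 2 * 511 + 1 = 1023
h(11) = 2 * 1023 + 1 = 2047
h(12) = 2 * 2047 + 1 = 4095
h(13) = 2 * 4095 + 1 = 8191
h(14) = 2 * 8191 + 1 = 16383
h(15) = 2 * 16383 + 1 = 32767
h(16) = 2 * 32767 + 1 = 65535
h(17) = 2 * 65535 + 1 = 131071
h(18) = 2 * 131071 + 1 = 262143
h(19) = 2 * 262143 + 1 = 524287
h(20) = 2 * 524287 + 1 = 1048575
h(21) = 2 * 1048575 + 1 = 2097151
h(22) = 2 * 2097151 + 1 = 4194303
h(23) = 2 * 4194303 + 1 = 8388607
h(24) = 2 * 8388607 + 1 = 16777215

16777215


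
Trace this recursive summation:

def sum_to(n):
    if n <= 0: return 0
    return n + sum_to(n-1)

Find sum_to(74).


sum_to(74)
= 74 + 73 + 72 + 71 + 70 + 69 + 68 + 67 + 66 + 65 + 64 + 63 + 62 + 61 + 60 + 59 + 58 + 57 + 56 + 55 + 54 + 53 + 52 + 51 + 50 + 49 + 48 + 47 + 46 + 45 + 44 + 43 + 42 + 41 + 40 + 39 + 38 + 37 + 36 + 35 + 34 + 33 + 32 + 31 + 30 + 29 + 28 + 27 + 26 + 25 + 24 + 23 + 22 + 21 + 20 + 19 + 18 + 17 + 16 + 15 + 14 + 13 + 12 + 11 + 10 + 9 + 8 + 7 + 6 + 5 + 4 + 3 + 2 + 1 + sum_to(0)
= 74 + 73 + 72 + 71 + 70 + 69 + 68 + 67 + 66 + 65 + 64 + 63 + 62 + 61 + 60 + 59 + 58 + 57 + 56 + 55 + 54 + 53 + 52 + 51 + 50 + 49 + 48 + 47 + 46 + 45 + 44 + 43 + 42 + 41 + 40 + 39 + 38 + 37 + 36 + 35 + 34 + 33 + 32 + 31 + 30 + 29 + 28 + 27 + 26 + 25 + 24 + 23 + 22 + 21 + 20 + 19 + 18 + 17 + 16 + 15 + 14 + 13 + 12 + 11 + 10 + 9 + 8 + 7 + 6 + 5 + 4 + 3 + 2 + 1 + 0
= 2775

2775


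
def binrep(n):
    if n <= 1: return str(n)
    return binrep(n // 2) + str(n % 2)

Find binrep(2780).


binrep(2780) = binrep(1390) + '0'
binrep(1390) = binrep(695) + '0'
binrep(695) = binrep(347) + '1'
binrep(347) = binrep(173) + '1'
binrep(173) = binrep(86) + '1'
binrep(86) = binrep(43) + '0'
binrep(43) = binrep(21) + '1'
binrep(21) = binrep(10) + '1'
binrep(10) = binrep(5) + '0'
binrep(5) = binrep(2) + '1'
binrep(2) = binrep(1) + '0'
binrep(1) = '1'  (base case)
Concatenating: '1' + '0' + '1' + '0' + '1' + '1' + '0' + '1' + '1' + '1' + '0' + '0' = '101011011100'

101011011100


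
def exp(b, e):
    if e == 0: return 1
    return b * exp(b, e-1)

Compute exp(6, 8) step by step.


exp(6, 8)
= 6 * exp(6, 7)
= 6 * 6 * exp(6, 6)
= 6 * 6 * 6 * exp(6, 5)
= 6 * 6 * 6 * 6 * exp(6, 4)
= 6 * 6 * 6 * 6 * 6 * exp(6, 3)
= 6 * 6 * 6 * 6 * 6 * 6 * exp(6, 2)
= 6 * 6 * 6 * 6 * 6 * 6 * 6 * exp(6, 1)
= 6 * 6 * 6 * 6 * 6 * 6 * 6 * 6 * exp(6, 0)
= 6 * 6 * 6 * 6 * 6 * 6 * 6 * 6 * 1
= 1679616

1679616


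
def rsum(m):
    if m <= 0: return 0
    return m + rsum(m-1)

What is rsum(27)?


rsum(27)
= 27 + 26 + 25 + 24 + 23 + 22 + 21 + 20 + 19 + 18 + 17 + 16 + 15 + 14 + 13 + 12 + 11 + 10 + 9 + 8 + 7 + 6 + 5 + 4 + 3 + 2 + 1 + rsum(0)
= 27 + 26 + 25 + 24 + 23 + 22 + 21 + 20 + 19 + 18 + 17 + 16 + 15 + 14 + 13 + 12 + 11 + 10 + 9 + 8 + 7 + 6 + 5 + 4 + 3 + 2 + 1 + 0
= 378

378


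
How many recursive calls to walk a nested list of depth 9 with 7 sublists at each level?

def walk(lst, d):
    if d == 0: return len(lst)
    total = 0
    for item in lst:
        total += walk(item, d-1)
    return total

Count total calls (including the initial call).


At depth 0 (root): 1 call
At depth 1: each of 1 parents calls walk on 7 children = 7 calls
At depth 2: each of 7 parents calls walk on 7 children = 49 calls
At depth 3: each of 49 parents calls walk on 7 children = 343 calls
At depth 4: each of 343 parents calls walk on 7 children = 2401 calls
At depth 5: each of 2401 parents calls walk on 7 children = 16807 calls
At depth 6: each of 16807 parents calls walk on 7 children = 117649 calls
At depth 7: each of 117649 parents calls walk on 7 children = 823543 calls
At depth 8: each of 823543 parents calls walk on 7 children = 5764801 calls
At depth 9: each of 5764801 parents calls walk on 7 children = 40353607 calls
Total: 1 + 7 + 49 + 343 + 2401 + 16807 + 117649 + 823543 + 5764801 + 40353607 = 47079208

47079208


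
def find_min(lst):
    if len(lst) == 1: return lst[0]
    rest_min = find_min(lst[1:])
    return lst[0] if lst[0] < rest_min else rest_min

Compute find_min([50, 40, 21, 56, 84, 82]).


find_min([50, 40, 21, 56, 84, 82]): compare 50 with find_min([40, 21, 56, 84, 82])
find_min([40, 21, 56, 84, 82]): compare 40 with find_min([21, 56, 84, 82])
find_min([21, 56, 84, 82]): compare 21 with find_min([56, 84, 82])
find_min([56, 84, 82]): compare 56 with find_min([84, 82])
find_min([84, 82]): compare 84 with find_min([82])
find_min([82]) = 82  (base case)
Compare 84 with 82 -> 82
Compare 56 with 82 -> 56
Compare 21 with 56 -> 21
Compare 40 with 21 -> 21
Compare 50 with 21 -> 21

21


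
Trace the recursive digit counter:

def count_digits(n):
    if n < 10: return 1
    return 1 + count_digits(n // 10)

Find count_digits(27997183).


count_digits(27997183) = 1 + count_digits(2799718)
count_digits(2799718) = 1 + count_digits(279971)
count_digits(279971) = 1 + count_digits(27997)
count_digits(27997) = 1 + count_digits(2799)
count_digits(2799) = 1 + count_digits(279)
count_digits(279) = 1 + count_digits(27)
count_digits(27) = 1 + count_digits(2)
count_digits(2) = 1  (base case: 2 < 10)
Unwinding: 1 + 1 + 1 + 1 + 1 + 1 + 1 + 1 = 8

8


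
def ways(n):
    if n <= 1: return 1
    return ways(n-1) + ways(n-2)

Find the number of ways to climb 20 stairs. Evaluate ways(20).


Building up from base cases:
ways(0) = 1
ways(1) = 1
ways(2) = ways(1) + ways(0) = 1 + 1 = 2
ways(3) = ways(2) + ways(1) = 2 + 1 = 3
ways(4) = ways(3) + ways(2) = 3 + 2 = 5
ways(5) = ways(4) + ways(3) = 5 + 3 = 8
ways(6) = ways(5) + ways(4) = 8 + 5 = 13
ways(7) = ways(6) + ways(5) = 13 + 8 = 21
ways(8) = ways(7) + ways(6) = 21 + 13 = 34
ways(9) = ways(8) + ways(7) = 34 + 21 = 55
ways(10) = ways(9) + ways(8) = 55 + 34 = 89
ways(11) = ways(10) + ways(9) = 89 + 55 = 144
ways(12) = ways(11) + ways(10) = 144 + 89 = 233
ways(13) = ways(12) + ways(11) = 233 + 144 = 377
ways(14) = ways(13) + ways(12) = 377 + 233 = 610
ways(15) = ways(14) + ways(13) = 610 + 377 = 987
ways(16) = ways(15) + ways(14) = 987 + 610 = 1597
ways(17) = ways(16) + ways(15) = 1597 + 987 = 2584
ways(18) = ways(17) + ways(16) = 2584 + 1597 = 4181
ways(19) = ways(18) + ways(17) = 4181 + 2584 = 6765
ways(20) = ways(19) + ways(18) = 6765 + 4181 = 10946

10946


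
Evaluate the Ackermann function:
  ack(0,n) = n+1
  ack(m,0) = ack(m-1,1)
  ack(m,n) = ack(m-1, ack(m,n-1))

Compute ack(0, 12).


ack(0, 12) = 13
Result: ack(0, 12) = 13

13


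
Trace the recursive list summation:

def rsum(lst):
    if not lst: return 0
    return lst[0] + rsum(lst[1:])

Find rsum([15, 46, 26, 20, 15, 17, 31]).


rsum([15, 46, 26, 20, 15, 17, 31]) = 15 + rsum([46, 26, 20, 15, 17, 31])
rsum([46, 26, 20, 15, 17, 31]) = 46 + rsum([26, 20, 15, 17, 31])
rsum([26, 20, 15, 17, 31]) = 26 + rsum([20, 15, 17, 31])
rsum([20, 15, 17, 31]) = 20 + rsum([15, 17, 31])
rsum([15, 17, 31]) = 15 + rsum([17, 31])
rsum([17, 31]) = 17 + rsum([31])
rsum([31]) = 31 + rsum([])
rsum([]) = 0  (base case)
Total: 15 + 46 + 26 + 20 + 15 + 17 + 31 + 0 = 170

170


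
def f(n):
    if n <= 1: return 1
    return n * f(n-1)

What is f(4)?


f(4)
= 4 * f(3)
= 4 * 3 * f(2)
= 4 * 3 * 2 * f(1)
= 4 * 3 * 2 * 1
= 24

24


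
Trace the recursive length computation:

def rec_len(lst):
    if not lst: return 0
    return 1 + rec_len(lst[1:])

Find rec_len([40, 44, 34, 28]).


rec_len([40, 44, 34, 28]) = 1 + rec_len([44, 34, 28])
rec_len([44, 34, 28]) = 1 + rec_len([34, 28])
rec_len([34, 28]) = 1 + rec_len([28])
rec_len([28]) = 1 + rec_len([])
rec_len([]) = 0  (base case)
Unwinding: 1 + 1 + 1 + 1 + 0 = 4

4
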